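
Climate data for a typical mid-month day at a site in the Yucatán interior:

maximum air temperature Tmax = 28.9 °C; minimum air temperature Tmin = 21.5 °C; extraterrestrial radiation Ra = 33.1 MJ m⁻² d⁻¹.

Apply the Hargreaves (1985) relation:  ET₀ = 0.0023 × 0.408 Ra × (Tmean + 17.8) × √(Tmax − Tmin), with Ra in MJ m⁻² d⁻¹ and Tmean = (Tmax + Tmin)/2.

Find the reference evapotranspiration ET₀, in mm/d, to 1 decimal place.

Tmean = (28.9 + 21.5)/2 = 25.20 °C
0.408 Ra = 0.408 × 33.1 = 13.5048 mm/d equivalent
ET₀ = 0.0023 × 13.5048 × (25.20 + 17.8) × √7.4 = 0.0023 × 13.5048 × 43.00 × 2.7203 = 3.6333 mm/d

3.6 mm/d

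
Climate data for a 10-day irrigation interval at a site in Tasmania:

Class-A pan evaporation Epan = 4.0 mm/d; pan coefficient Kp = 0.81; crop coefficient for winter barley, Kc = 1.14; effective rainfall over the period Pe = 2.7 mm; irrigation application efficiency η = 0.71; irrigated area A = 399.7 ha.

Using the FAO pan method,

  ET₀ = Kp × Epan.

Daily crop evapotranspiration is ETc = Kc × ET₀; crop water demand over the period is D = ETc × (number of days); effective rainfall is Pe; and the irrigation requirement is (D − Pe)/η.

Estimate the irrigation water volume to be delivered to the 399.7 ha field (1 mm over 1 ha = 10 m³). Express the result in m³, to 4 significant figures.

192700 m³

ET₀ = 0.81 × 4.0 = 3.2400 mm/d
ETc = Kc × ET₀ = 1.14 × 3.2400 = 3.6936 mm/d
Crop demand D = ETc × 10 d = 3.6936 × 10 = 36.936 mm
D − Pe = 36.936 − 2.7 = 34.236 mm
Gross irrigation = 34.236 / 0.71 = 48.220 mm
Volume = 48.220 mm × 399.7 ha × 10 = 192735.3 m³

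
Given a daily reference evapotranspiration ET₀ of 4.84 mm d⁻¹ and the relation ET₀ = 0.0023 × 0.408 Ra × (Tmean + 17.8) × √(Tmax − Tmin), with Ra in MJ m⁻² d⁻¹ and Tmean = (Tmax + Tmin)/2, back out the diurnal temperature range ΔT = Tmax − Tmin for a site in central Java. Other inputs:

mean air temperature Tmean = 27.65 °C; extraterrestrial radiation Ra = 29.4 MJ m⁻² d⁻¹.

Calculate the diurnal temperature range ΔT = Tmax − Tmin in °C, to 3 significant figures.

14.9 °C

√ΔT = ET₀ / [0.0023 × 0.408 × Ra × (Tmean+17.8)] = 4.84 / (0.0023 × 11.9952 × 45.45) = 3.8599
ΔT = 3.8599² = 14.899 °C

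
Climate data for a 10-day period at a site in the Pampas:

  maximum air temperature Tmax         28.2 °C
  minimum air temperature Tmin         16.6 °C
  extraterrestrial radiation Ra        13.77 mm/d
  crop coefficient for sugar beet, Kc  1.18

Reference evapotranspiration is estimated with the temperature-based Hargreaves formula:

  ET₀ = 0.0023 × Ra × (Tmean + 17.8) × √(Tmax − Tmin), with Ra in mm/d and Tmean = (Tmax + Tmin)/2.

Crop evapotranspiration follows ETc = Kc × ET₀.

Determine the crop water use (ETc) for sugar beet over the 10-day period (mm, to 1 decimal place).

Tmean = (28.2 + 16.6)/2 = 22.40 °C
ET₀ = 0.0023 × 13.77 × (22.40 + 17.8) × √11.6 = 0.0023 × 13.77 × 40.20 × 3.4059 = 4.3363 mm/d
ETc = Kc × ET₀ = 1.18 × 4.3363 = 5.1168 mm/d
Over 10 days: 5.1168 × 10 = 51.168 mm

51.2 mm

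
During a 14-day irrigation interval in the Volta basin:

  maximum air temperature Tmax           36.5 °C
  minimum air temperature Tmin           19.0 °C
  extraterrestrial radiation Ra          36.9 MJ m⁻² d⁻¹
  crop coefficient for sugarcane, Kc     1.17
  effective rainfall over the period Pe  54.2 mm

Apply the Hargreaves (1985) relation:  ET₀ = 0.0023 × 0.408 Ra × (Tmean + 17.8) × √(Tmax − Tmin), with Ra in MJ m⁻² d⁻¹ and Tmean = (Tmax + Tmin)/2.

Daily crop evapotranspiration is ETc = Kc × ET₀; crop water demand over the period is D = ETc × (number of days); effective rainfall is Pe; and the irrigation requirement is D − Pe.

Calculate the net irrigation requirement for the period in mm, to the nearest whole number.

54 mm

Tmean = (36.5 + 19.0)/2 = 27.75 °C
0.408 Ra = 0.408 × 36.9 = 15.0552 mm/d equivalent
ET₀ = 0.0023 × 15.0552 × (27.75 + 17.8) × √17.5 = 0.0023 × 15.0552 × 45.55 × 4.1833 = 6.5981 mm/d
ETc = Kc × ET₀ = 1.17 × 6.5981 = 7.7198 mm/d
Crop demand D = ETc × 14 d = 7.7198 × 14 = 108.077 mm
D − Pe = 108.077 − 54.2 = 53.877 mm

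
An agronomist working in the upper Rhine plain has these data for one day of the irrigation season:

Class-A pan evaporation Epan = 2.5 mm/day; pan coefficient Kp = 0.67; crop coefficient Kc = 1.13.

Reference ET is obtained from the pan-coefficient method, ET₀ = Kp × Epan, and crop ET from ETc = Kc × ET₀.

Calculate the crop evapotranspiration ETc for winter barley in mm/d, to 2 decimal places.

ET₀ = 0.67 × 2.5 = 1.6750 mm/d
ETc = Kc × ET₀ = 1.13 × 1.6750 = 1.8928 mm/d

1.89 mm/d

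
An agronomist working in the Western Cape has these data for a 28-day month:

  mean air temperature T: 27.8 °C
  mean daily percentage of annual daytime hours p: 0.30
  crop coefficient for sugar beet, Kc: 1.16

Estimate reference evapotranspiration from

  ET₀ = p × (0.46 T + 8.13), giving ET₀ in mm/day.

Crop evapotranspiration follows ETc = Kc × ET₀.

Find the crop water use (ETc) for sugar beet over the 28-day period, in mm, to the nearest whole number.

204 mm

ET₀ = 0.30 × (0.46 × 27.8 + 8.13) = 0.30 × 20.918 = 6.2754 mm/d
ETc = Kc × ET₀ = 1.16 × 6.2754 = 7.2795 mm/d
Over 28 days: 7.2795 × 28 = 203.826 mm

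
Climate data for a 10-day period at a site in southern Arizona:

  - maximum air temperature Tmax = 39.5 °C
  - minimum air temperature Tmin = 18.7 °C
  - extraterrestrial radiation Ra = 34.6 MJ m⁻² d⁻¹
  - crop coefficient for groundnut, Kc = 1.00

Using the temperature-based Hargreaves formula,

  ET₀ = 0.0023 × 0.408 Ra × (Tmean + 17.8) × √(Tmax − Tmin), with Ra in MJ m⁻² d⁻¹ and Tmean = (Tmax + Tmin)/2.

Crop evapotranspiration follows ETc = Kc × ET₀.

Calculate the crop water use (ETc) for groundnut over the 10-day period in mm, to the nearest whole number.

Tmean = (39.5 + 18.7)/2 = 29.10 °C
0.408 Ra = 0.408 × 34.6 = 14.1168 mm/d equivalent
ET₀ = 0.0023 × 14.1168 × (29.10 + 17.8) × √20.8 = 0.0023 × 14.1168 × 46.90 × 4.5607 = 6.9449 mm/d
ETc = Kc × ET₀ = 1.00 × 6.9449 = 6.9449 mm/d
Over 10 days: 6.9449 × 10 = 69.449 mm

69 mm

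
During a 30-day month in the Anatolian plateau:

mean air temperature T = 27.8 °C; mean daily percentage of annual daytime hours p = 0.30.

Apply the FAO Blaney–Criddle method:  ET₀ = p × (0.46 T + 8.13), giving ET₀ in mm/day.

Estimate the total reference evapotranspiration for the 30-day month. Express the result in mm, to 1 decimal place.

188.3 mm

ET₀ = 0.30 × (0.46 × 27.8 + 8.13) = 0.30 × 20.918 = 6.2754 mm/d
Monthly total = 6.2754 × 30 = 188.262 mm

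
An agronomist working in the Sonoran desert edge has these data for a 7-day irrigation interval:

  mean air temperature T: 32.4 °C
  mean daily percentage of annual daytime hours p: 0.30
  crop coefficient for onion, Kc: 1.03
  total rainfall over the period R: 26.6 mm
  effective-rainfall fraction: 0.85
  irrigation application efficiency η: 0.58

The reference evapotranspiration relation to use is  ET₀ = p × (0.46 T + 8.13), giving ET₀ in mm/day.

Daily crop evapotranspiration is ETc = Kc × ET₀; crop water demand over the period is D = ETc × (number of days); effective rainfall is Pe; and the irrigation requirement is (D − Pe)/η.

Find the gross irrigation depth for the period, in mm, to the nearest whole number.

47 mm

ET₀ = 0.30 × (0.46 × 32.4 + 8.13) = 0.30 × 23.034 = 6.9102 mm/d
ETc = Kc × ET₀ = 1.03 × 6.9102 = 7.1175 mm/d
Crop demand D = ETc × 7 d = 7.1175 × 7 = 49.823 mm
Pe = 0.85 × 26.6 = 22.610 mm
D − Pe = 49.823 − 22.610 = 27.213 mm
Gross irrigation = 27.213 / 0.58 = 46.919 mm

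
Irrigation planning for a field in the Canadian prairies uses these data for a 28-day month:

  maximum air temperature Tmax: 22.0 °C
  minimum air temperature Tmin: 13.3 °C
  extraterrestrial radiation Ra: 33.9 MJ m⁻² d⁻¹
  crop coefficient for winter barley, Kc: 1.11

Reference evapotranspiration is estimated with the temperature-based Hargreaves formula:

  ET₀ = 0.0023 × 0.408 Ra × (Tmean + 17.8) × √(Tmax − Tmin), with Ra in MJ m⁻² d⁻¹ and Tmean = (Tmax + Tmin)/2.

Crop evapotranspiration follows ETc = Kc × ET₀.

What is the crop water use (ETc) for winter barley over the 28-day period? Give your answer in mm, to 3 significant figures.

Tmean = (22.0 + 13.3)/2 = 17.65 °C
0.408 Ra = 0.408 × 33.9 = 13.8312 mm/d equivalent
ET₀ = 0.0023 × 13.8312 × (17.65 + 17.8) × √8.7 = 0.0023 × 13.8312 × 35.45 × 2.9496 = 3.3263 mm/d
ETc = Kc × ET₀ = 1.11 × 3.3263 = 3.6922 mm/d
Over 28 days: 3.6922 × 28 = 103.382 mm

103 mm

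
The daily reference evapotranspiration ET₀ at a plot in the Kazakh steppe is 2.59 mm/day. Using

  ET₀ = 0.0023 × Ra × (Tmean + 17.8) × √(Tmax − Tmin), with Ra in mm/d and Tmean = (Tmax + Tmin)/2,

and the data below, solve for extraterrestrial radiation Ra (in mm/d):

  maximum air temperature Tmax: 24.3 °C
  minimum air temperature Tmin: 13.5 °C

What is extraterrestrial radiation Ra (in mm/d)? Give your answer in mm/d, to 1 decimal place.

9.3 mm/d

Tmean = 18.90 °C; √ΔT = 3.2863
Ra = ET₀ / [0.0023 × (Tmean+17.8) × √ΔT] = 2.59 / (0.0023 × 36.70 × 3.2863) = 9.337 mm/d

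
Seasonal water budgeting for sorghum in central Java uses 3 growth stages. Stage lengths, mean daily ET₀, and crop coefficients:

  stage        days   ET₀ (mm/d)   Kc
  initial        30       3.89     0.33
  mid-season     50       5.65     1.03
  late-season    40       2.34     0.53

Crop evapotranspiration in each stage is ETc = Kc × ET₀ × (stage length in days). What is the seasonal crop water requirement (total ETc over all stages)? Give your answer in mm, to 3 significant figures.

379 mm

initial: 0.33 × 3.89 × 30 = 38.51 mm
mid-season: 1.03 × 5.65 × 50 = 290.98 mm
late-season: 0.53 × 2.34 × 40 = 49.61 mm
Seasonal total = 379.10 mm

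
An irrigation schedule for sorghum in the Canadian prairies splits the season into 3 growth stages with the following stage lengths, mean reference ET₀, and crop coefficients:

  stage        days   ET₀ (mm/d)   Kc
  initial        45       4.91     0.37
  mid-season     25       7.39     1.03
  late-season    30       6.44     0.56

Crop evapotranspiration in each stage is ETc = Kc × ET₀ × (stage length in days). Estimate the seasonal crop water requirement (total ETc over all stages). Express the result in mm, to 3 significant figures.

initial: 0.37 × 4.91 × 45 = 81.75 mm
mid-season: 1.03 × 7.39 × 25 = 190.29 mm
late-season: 0.56 × 6.44 × 30 = 108.19 mm
Seasonal total = 380.23 mm

380 mm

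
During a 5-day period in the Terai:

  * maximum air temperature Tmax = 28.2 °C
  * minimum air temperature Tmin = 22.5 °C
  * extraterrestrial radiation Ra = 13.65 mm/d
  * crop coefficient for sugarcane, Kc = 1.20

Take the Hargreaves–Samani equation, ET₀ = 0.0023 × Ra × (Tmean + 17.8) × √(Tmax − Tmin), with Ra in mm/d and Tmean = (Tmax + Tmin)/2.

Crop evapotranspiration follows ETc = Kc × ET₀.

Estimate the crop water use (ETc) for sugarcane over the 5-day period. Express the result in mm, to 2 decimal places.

Tmean = (28.2 + 22.5)/2 = 25.35 °C
ET₀ = 0.0023 × 13.65 × (25.35 + 17.8) × √5.7 = 0.0023 × 13.65 × 43.15 × 2.3875 = 3.2343 mm/d
ETc = Kc × ET₀ = 1.20 × 3.2343 = 3.8812 mm/d
Over 5 days: 3.8812 × 5 = 19.406 mm

19.41 mm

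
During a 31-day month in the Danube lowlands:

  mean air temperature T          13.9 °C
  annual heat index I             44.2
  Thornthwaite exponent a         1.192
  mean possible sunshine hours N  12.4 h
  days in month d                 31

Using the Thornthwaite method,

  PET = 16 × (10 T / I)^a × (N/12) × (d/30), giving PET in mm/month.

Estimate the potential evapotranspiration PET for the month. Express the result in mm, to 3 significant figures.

66.9 mm

10T/I = 10 × 13.9 / 44.2 = 3.1448
(10T/I)^a = 3.1448^1.192 = 3.9186
Uncorrected PET = 16 × 3.9186 = 62.698 mm
Correction = (N/12)(d/30) = (12.4/12)(31/30) = 1.0678
PET = 62.698 × 1.0678 = 66.949 mm/month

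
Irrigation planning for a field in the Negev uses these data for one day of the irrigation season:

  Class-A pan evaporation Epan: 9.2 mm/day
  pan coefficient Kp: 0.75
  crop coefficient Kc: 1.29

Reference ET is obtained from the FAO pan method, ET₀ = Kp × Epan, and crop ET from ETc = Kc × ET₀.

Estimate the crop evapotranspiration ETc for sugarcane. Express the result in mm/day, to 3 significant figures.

ET₀ = 0.75 × 9.2 = 6.9000 mm/d
ETc = Kc × ET₀ = 1.29 × 6.9000 = 8.9010 mm/d

8.90 mm/day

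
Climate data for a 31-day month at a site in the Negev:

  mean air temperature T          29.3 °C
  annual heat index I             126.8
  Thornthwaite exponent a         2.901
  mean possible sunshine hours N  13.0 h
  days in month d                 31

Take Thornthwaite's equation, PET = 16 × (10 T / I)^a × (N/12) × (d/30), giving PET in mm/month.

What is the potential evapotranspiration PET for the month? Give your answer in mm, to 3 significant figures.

10T/I = 10 × 29.3 / 126.8 = 2.3107
(10T/I)^a = 2.3107^2.901 = 11.3559
Uncorrected PET = 16 × 11.3559 = 181.694 mm
Correction = (N/12)(d/30) = (13.0/12)(31/30) = 1.1194
PET = 181.694 × 1.1194 = 203.388 mm/month

203 mm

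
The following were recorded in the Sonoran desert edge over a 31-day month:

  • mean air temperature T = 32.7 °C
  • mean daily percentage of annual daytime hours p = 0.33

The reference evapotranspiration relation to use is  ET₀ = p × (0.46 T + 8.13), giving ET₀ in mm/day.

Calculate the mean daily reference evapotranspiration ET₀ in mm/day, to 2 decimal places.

7.65 mm/day

ET₀ = 0.33 × (0.46 × 32.7 + 8.13) = 0.33 × 23.172 = 7.6468 mm/d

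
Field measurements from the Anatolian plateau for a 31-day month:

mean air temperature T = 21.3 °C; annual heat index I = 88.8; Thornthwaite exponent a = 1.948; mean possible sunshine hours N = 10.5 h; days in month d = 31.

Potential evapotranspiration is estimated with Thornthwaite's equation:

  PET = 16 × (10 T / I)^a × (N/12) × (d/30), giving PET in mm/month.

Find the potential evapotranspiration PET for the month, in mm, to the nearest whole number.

80 mm

10T/I = 10 × 21.3 / 88.8 = 2.3986
(10T/I)^a = 2.3986^1.948 = 5.4974
Uncorrected PET = 16 × 5.4974 = 87.958 mm
Correction = (N/12)(d/30) = (10.5/12)(31/30) = 0.9042
PET = 87.958 × 0.9042 = 79.532 mm/month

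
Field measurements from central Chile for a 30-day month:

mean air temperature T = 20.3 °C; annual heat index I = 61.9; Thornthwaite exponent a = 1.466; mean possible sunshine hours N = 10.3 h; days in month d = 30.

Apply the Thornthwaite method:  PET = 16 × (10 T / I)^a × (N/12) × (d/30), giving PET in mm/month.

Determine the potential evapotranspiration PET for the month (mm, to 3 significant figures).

78.3 mm

10T/I = 10 × 20.3 / 61.9 = 3.2795
(10T/I)^a = 3.2795^1.466 = 5.7039
Uncorrected PET = 16 × 5.7039 = 91.262 mm
Correction = (N/12)(d/30) = (10.3/12)(30/30) = 0.8583
PET = 91.262 × 0.8583 = 78.330 mm/month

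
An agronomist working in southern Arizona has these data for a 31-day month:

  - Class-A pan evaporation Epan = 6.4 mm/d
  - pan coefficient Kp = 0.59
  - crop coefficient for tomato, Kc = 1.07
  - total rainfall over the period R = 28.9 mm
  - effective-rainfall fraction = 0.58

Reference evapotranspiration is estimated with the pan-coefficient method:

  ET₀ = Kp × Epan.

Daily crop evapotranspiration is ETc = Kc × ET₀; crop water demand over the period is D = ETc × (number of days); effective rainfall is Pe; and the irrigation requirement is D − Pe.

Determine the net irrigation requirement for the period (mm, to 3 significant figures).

108 mm

ET₀ = 0.59 × 6.4 = 3.7760 mm/d
ETc = Kc × ET₀ = 1.07 × 3.7760 = 4.0403 mm/d
Crop demand D = ETc × 31 d = 4.0403 × 31 = 125.249 mm
Pe = 0.58 × 28.9 = 16.762 mm
D − Pe = 125.249 − 16.762 = 108.487 mm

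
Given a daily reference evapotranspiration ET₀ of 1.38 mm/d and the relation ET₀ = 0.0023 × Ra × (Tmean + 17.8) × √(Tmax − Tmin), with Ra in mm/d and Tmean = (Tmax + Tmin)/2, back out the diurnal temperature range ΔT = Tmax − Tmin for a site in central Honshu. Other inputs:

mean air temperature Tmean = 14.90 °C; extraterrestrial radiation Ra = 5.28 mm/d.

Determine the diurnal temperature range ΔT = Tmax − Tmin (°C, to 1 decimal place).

√ΔT = ET₀ / [0.0023 × Ra × (Tmean+17.8)] = 1.38 / (0.0023 × 5.28 × 32.70) = 3.4751
ΔT = 3.4751² = 12.076 °C

12.1 °C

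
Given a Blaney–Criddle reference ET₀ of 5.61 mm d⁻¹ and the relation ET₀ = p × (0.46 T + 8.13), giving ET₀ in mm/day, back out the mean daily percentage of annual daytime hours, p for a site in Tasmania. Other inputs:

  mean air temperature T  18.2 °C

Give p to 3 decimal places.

0.340

p = ET₀ / (0.46 T + 8.13) = 5.61 / (0.46 × 18.2 + 8.13) = 5.61 / 16.502 = 0.3400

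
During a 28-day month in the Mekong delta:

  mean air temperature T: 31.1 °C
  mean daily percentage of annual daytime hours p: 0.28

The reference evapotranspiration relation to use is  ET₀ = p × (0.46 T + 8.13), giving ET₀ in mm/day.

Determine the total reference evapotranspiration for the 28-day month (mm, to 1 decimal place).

175.9 mm

ET₀ = 0.28 × (0.46 × 31.1 + 8.13) = 0.28 × 22.436 = 6.2821 mm/d
Monthly total = 6.2821 × 28 = 175.899 mm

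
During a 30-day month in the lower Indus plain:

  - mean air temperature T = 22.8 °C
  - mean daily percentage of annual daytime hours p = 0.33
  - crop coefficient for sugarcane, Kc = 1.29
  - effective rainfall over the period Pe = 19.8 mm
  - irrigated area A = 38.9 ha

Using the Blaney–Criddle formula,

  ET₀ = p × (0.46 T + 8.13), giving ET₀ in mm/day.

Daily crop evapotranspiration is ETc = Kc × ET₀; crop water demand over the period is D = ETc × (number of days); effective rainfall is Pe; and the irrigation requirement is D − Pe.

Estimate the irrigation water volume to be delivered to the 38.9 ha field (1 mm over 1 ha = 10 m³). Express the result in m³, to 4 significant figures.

84790 m³

ET₀ = 0.33 × (0.46 × 22.8 + 8.13) = 0.33 × 18.618 = 6.1439 mm/d
ETc = Kc × ET₀ = 1.29 × 6.1439 = 7.9256 mm/d
Crop demand D = ETc × 30 d = 7.9256 × 30 = 237.768 mm
D − Pe = 237.768 − 19.8 = 217.968 mm
Volume = 217.968 mm × 38.9 ha × 10 = 84789.6 m³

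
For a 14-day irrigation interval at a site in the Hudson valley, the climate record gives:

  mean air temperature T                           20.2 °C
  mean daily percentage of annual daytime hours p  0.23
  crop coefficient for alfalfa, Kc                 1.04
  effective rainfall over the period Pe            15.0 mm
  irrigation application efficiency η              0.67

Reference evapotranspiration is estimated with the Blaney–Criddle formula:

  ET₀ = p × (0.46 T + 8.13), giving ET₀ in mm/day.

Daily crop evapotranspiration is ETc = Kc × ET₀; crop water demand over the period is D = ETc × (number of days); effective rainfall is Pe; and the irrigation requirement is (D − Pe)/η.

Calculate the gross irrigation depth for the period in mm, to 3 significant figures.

64.7 mm

ET₀ = 0.23 × (0.46 × 20.2 + 8.13) = 0.23 × 17.422 = 4.0071 mm/d
ETc = Kc × ET₀ = 1.04 × 4.0071 = 4.1674 mm/d
Crop demand D = ETc × 14 d = 4.1674 × 14 = 58.344 mm
D − Pe = 58.344 − 15.0 = 43.344 mm
Gross irrigation = 43.344 / 0.67 = 64.693 mm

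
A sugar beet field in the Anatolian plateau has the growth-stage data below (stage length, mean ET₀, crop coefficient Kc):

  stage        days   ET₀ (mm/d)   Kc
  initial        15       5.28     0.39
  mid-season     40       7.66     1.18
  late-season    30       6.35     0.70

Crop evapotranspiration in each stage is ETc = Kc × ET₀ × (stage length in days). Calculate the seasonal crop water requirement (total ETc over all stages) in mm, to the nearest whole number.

526 mm

initial: 0.39 × 5.28 × 15 = 30.89 mm
mid-season: 1.18 × 7.66 × 40 = 361.55 mm
late-season: 0.70 × 6.35 × 30 = 133.35 mm
Seasonal total = 525.79 mm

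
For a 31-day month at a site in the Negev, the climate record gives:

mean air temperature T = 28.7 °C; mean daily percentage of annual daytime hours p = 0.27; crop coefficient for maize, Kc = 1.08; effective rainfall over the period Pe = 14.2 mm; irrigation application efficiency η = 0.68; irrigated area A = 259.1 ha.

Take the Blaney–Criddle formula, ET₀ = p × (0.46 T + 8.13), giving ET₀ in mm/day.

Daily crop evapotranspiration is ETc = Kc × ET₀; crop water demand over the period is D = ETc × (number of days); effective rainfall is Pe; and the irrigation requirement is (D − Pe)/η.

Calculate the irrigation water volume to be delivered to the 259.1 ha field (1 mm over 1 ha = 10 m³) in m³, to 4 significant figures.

680600 m³

ET₀ = 0.27 × (0.46 × 28.7 + 8.13) = 0.27 × 21.332 = 5.7596 mm/d
ETc = Kc × ET₀ = 1.08 × 5.7596 = 6.2204 mm/d
Crop demand D = ETc × 31 d = 6.2204 × 31 = 192.832 mm
D − Pe = 192.832 − 14.2 = 178.632 mm
Gross irrigation = 178.632 / 0.68 = 262.694 mm
Volume = 262.694 mm × 259.1 ha × 10 = 680640.2 m³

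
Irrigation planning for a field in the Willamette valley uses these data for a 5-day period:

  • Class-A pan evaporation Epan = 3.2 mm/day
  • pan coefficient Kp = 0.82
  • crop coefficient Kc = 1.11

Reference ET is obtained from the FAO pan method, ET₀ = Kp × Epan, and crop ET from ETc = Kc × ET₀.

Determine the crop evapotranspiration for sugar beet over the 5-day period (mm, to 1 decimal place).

14.6 mm

ET₀ = 0.82 × 3.2 = 2.6240 mm/d
ETc = Kc × ET₀ = 1.11 × 2.6240 = 2.9126 mm/d
Over 5 days: 2.9126 × 5 = 14.563 mm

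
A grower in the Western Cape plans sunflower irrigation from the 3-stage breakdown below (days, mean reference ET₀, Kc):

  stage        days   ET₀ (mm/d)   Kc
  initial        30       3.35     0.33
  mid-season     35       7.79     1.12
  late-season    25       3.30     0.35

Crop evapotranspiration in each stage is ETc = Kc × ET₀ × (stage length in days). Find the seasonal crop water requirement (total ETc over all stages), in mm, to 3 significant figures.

367 mm

initial: 0.33 × 3.35 × 30 = 33.17 mm
mid-season: 1.12 × 7.79 × 35 = 305.37 mm
late-season: 0.35 × 3.30 × 25 = 28.88 mm
Seasonal total = 367.42 mm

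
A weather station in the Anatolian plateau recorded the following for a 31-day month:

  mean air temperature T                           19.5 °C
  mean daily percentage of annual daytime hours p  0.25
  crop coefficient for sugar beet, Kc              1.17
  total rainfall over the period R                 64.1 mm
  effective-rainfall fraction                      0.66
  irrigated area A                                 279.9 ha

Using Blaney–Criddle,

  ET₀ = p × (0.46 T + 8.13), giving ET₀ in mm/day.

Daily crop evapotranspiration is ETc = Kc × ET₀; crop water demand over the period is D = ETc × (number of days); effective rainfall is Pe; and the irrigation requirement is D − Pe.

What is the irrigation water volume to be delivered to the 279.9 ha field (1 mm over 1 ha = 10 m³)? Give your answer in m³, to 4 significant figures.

ET₀ = 0.25 × (0.46 × 19.5 + 8.13) = 0.25 × 17.100 = 4.2750 mm/d
ETc = Kc × ET₀ = 1.17 × 4.2750 = 5.0018 mm/d
Crop demand D = ETc × 31 d = 5.0018 × 31 = 155.056 mm
Pe = 0.66 × 64.1 = 42.306 mm
D − Pe = 155.056 − 42.306 = 112.750 mm
Volume = 112.750 mm × 279.9 ha × 10 = 315587.3 m³

315600 m³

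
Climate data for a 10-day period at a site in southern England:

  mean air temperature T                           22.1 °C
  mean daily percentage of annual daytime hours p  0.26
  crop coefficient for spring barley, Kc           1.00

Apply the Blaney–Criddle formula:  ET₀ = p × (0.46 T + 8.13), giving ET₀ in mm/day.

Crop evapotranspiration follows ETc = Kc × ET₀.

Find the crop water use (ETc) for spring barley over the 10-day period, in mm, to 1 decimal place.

47.6 mm

ET₀ = 0.26 × (0.46 × 22.1 + 8.13) = 0.26 × 18.296 = 4.7570 mm/d
ETc = Kc × ET₀ = 1.00 × 4.7570 = 4.7570 mm/d
Over 10 days: 4.7570 × 10 = 47.570 mm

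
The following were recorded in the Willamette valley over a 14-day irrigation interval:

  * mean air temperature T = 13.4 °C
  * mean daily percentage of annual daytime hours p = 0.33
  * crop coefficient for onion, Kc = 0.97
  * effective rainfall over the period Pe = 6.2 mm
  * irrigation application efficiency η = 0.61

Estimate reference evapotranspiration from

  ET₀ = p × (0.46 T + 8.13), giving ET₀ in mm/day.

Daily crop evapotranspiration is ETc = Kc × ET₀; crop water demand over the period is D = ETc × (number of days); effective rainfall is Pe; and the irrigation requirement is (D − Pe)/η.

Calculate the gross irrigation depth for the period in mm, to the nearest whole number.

ET₀ = 0.33 × (0.46 × 13.4 + 8.13) = 0.33 × 14.294 = 4.7170 mm/d
ETc = Kc × ET₀ = 0.97 × 4.7170 = 4.5755 mm/d
Crop demand D = ETc × 14 d = 4.5755 × 14 = 64.057 mm
D − Pe = 64.057 − 6.2 = 57.857 mm
Gross irrigation = 57.857 / 0.61 = 94.848 mm

95 mm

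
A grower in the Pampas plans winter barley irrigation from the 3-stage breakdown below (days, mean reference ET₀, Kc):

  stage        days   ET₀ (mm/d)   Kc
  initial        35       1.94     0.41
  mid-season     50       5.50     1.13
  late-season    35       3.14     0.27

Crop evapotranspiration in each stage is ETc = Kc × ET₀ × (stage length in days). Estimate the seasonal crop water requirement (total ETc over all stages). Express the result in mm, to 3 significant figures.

368 mm

initial: 0.41 × 1.94 × 35 = 27.84 mm
mid-season: 1.13 × 5.50 × 50 = 310.75 mm
late-season: 0.27 × 3.14 × 35 = 29.67 mm
Seasonal total = 368.26 mm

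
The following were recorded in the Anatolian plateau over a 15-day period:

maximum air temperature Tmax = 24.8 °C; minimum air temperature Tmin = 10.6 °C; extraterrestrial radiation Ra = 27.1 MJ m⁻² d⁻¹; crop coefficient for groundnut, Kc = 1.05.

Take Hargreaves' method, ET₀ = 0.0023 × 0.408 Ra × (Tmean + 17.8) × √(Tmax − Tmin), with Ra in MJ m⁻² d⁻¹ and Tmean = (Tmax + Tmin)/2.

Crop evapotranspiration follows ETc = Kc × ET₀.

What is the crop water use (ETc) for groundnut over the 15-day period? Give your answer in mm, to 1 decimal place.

Tmean = (24.8 + 10.6)/2 = 17.70 °C
0.408 Ra = 0.408 × 27.1 = 11.0568 mm/d equivalent
ET₀ = 0.0023 × 11.0568 × (17.70 + 17.8) × √14.2 = 0.0023 × 11.0568 × 35.50 × 3.7683 = 3.4020 mm/d
ETc = Kc × ET₀ = 1.05 × 3.4020 = 3.5721 mm/d
Over 15 days: 3.5721 × 15 = 53.582 mm

53.6 mm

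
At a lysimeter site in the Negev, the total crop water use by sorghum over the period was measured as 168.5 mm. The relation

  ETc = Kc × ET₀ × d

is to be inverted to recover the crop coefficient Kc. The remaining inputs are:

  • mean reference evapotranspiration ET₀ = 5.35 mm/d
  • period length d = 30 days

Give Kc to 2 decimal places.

1.05

ETc = Kc × ET₀ × d  ⇒  Kc = ETc / (ET₀ × d)
Kc = 168.5 / (5.35 × 30) = 168.5 / 160.50 = 1.0498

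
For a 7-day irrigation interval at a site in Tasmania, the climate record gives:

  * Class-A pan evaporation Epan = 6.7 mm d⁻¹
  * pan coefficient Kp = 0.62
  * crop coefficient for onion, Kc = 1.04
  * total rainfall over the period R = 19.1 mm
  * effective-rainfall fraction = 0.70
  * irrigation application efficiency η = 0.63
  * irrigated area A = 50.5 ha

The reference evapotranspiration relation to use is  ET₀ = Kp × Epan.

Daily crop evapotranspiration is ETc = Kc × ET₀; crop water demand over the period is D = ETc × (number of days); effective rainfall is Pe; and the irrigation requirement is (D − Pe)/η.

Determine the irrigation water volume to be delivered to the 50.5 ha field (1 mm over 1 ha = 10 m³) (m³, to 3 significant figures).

13500 m³

ET₀ = 0.62 × 6.7 = 4.1540 mm/d
ETc = Kc × ET₀ = 1.04 × 4.1540 = 4.3202 mm/d
Crop demand D = ETc × 7 d = 4.3202 × 7 = 30.241 mm
Pe = 0.70 × 19.1 = 13.370 mm
D − Pe = 30.241 − 13.370 = 16.871 mm
Gross irrigation = 16.871 / 0.63 = 26.779 mm
Volume = 26.779 mm × 50.5 ha × 10 = 13523.4 m³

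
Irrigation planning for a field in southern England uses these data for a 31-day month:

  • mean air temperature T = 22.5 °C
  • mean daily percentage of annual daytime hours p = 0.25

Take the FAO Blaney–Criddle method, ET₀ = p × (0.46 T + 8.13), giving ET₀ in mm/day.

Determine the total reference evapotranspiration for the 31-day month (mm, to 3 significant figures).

143 mm

ET₀ = 0.25 × (0.46 × 22.5 + 8.13) = 0.25 × 18.480 = 4.6200 mm/d
Monthly total = 4.6200 × 31 = 143.220 mm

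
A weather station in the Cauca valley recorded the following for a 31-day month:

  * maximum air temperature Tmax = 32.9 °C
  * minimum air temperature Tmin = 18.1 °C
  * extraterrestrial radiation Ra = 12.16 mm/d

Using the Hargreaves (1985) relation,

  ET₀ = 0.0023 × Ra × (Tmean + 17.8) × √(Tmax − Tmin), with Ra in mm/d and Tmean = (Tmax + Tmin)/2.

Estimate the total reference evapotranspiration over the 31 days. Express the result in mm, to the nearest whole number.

Tmean = (32.9 + 18.1)/2 = 25.50 °C
ET₀ = 0.0023 × 12.16 × (25.50 + 17.8) × √14.8 = 0.0023 × 12.16 × 43.30 × 3.8471 = 4.6589 mm/d
Over 31 days: 4.6589 × 31 = 144.426 mm

144 mm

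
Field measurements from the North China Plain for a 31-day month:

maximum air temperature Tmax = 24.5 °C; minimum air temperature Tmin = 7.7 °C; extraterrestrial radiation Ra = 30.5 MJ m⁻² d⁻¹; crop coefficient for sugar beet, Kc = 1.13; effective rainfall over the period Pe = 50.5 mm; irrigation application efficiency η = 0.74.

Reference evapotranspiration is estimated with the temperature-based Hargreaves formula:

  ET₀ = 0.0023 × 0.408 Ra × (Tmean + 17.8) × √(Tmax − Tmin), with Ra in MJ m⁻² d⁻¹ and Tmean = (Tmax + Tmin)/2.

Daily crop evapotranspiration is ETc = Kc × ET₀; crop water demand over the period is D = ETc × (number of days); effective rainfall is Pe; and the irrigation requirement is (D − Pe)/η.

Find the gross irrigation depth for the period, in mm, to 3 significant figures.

Tmean = (24.5 + 7.7)/2 = 16.10 °C
0.408 Ra = 0.408 × 30.5 = 12.4440 mm/d equivalent
ET₀ = 0.0023 × 12.4440 × (16.10 + 17.8) × √16.8 = 0.0023 × 12.4440 × 33.90 × 4.0988 = 3.9769 mm/d
ETc = Kc × ET₀ = 1.13 × 3.9769 = 4.4939 mm/d
Crop demand D = ETc × 31 d = 4.4939 × 31 = 139.311 mm
D − Pe = 139.311 − 50.5 = 88.811 mm
Gross irrigation = 88.811 / 0.74 = 120.015 mm

120 mm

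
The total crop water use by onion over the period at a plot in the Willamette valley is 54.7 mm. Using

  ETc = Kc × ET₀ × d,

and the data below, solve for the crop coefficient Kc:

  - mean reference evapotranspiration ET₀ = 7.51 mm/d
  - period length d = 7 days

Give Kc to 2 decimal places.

1.04

ETc = Kc × ET₀ × d  ⇒  Kc = ETc / (ET₀ × d)
Kc = 54.7 / (7.51 × 7) = 54.7 / 52.57 = 1.0405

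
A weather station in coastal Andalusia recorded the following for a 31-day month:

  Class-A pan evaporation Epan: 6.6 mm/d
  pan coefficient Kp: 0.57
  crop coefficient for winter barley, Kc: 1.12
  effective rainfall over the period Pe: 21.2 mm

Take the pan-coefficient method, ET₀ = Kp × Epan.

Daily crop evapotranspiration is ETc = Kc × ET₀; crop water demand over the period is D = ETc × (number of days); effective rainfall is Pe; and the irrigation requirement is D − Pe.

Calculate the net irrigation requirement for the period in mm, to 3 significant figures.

109 mm

ET₀ = 0.57 × 6.6 = 3.7620 mm/d
ETc = Kc × ET₀ = 1.12 × 3.7620 = 4.2134 mm/d
Crop demand D = ETc × 31 d = 4.2134 × 31 = 130.615 mm
D − Pe = 130.615 − 21.2 = 109.415 mm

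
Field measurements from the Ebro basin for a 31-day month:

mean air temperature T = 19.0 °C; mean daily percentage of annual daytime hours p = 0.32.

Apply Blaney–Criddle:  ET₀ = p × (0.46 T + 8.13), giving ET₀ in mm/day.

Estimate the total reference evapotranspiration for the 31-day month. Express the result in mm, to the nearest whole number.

ET₀ = 0.32 × (0.46 × 19.0 + 8.13) = 0.32 × 16.870 = 5.3984 mm/d
Monthly total = 5.3984 × 31 = 167.350 mm

167 mm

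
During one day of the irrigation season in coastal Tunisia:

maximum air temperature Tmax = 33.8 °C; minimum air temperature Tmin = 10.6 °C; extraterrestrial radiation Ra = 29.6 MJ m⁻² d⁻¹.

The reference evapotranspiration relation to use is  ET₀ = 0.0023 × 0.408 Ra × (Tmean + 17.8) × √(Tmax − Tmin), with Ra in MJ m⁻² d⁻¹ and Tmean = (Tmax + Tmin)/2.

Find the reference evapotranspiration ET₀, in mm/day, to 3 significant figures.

5.35 mm/day

Tmean = (33.8 + 10.6)/2 = 22.20 °C
0.408 Ra = 0.408 × 29.6 = 12.0768 mm/d equivalent
ET₀ = 0.0023 × 12.0768 × (22.20 + 17.8) × √23.2 = 0.0023 × 12.0768 × 40.00 × 4.8166 = 5.3516 mm/d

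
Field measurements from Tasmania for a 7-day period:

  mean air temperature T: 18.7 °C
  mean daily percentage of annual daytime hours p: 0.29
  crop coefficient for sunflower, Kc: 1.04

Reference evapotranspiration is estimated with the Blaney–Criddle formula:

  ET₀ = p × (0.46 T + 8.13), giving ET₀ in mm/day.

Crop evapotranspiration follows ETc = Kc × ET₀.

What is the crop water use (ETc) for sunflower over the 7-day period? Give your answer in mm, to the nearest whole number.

ET₀ = 0.29 × (0.46 × 18.7 + 8.13) = 0.29 × 16.732 = 4.8523 mm/d
ETc = Kc × ET₀ = 1.04 × 4.8523 = 5.0464 mm/d
Over 7 days: 5.0464 × 7 = 35.325 mm

35 mm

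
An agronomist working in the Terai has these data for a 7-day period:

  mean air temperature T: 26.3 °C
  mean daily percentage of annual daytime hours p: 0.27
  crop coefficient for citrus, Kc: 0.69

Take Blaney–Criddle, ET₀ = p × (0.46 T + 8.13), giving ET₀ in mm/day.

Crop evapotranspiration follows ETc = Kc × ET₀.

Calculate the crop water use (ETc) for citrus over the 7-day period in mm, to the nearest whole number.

26 mm

ET₀ = 0.27 × (0.46 × 26.3 + 8.13) = 0.27 × 20.228 = 5.4616 mm/d
ETc = Kc × ET₀ = 0.69 × 5.4616 = 3.7685 mm/d
Over 7 days: 3.7685 × 7 = 26.380 mm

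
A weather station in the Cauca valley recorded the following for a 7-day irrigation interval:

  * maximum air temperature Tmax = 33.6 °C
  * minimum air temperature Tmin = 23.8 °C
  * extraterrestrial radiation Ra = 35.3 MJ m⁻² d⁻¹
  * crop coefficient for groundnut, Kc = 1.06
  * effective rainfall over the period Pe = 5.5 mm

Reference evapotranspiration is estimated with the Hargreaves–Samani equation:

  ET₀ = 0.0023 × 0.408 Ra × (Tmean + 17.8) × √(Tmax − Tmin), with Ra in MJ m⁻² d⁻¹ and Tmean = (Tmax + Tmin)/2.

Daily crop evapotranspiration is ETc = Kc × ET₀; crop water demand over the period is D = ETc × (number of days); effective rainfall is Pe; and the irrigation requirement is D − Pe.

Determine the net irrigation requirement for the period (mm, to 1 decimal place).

30.3 mm

Tmean = (33.6 + 23.8)/2 = 28.70 °C
0.408 Ra = 0.408 × 35.3 = 14.4024 mm/d equivalent
ET₀ = 0.0023 × 14.4024 × (28.70 + 17.8) × √9.8 = 0.0023 × 14.4024 × 46.50 × 3.1305 = 4.8220 mm/d
ETc = Kc × ET₀ = 1.06 × 4.8220 = 5.1113 mm/d
Crop demand D = ETc × 7 d = 5.1113 × 7 = 35.779 mm
D − Pe = 35.779 − 5.5 = 30.279 mm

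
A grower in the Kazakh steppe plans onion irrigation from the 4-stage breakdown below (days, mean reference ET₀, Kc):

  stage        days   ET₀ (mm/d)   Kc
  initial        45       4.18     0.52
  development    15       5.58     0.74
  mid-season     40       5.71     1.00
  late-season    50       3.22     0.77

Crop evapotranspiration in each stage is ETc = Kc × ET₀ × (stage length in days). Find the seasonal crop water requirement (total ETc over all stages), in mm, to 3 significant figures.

initial: 0.52 × 4.18 × 45 = 97.81 mm
development: 0.74 × 5.58 × 15 = 61.94 mm
mid-season: 1.00 × 5.71 × 40 = 228.40 mm
late-season: 0.77 × 3.22 × 50 = 123.97 mm
Seasonal total = 512.12 mm

512 mm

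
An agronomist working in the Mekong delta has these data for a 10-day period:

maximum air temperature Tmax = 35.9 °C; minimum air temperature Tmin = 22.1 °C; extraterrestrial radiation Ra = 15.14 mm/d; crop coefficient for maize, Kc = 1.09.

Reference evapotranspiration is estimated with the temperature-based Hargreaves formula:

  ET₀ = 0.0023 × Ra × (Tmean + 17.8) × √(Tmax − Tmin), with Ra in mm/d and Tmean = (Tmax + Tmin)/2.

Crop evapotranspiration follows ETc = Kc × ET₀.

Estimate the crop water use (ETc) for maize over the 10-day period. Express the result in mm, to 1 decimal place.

Tmean = (35.9 + 22.1)/2 = 29.00 °C
ET₀ = 0.0023 × 15.14 × (29.00 + 17.8) × √13.8 = 0.0023 × 15.14 × 46.80 × 3.7148 = 6.0539 mm/d
ETc = Kc × ET₀ = 1.09 × 6.0539 = 6.5988 mm/d
Over 10 days: 6.5988 × 10 = 65.988 mm

66.0 mm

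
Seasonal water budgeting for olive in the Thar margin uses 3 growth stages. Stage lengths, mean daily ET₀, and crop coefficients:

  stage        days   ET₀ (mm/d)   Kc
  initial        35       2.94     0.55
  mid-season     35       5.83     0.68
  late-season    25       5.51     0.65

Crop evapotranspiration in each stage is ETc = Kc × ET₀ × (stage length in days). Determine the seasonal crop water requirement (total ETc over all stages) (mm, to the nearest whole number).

285 mm

initial: 0.55 × 2.94 × 35 = 56.60 mm
mid-season: 0.68 × 5.83 × 35 = 138.75 mm
late-season: 0.65 × 5.51 × 25 = 89.54 mm
Seasonal total = 284.89 mm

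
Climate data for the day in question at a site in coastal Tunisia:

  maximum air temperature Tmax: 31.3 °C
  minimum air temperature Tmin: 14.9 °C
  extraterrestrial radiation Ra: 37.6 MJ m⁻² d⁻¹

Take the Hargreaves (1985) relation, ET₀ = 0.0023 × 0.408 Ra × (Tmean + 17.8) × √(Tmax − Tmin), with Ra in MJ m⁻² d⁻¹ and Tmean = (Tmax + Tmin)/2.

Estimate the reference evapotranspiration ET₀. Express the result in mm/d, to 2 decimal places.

Tmean = (31.3 + 14.9)/2 = 23.10 °C
0.408 Ra = 0.408 × 37.6 = 15.3408 mm/d equivalent
ET₀ = 0.0023 × 15.3408 × (23.10 + 17.8) × √16.4 = 0.0023 × 15.3408 × 40.90 × 4.0497 = 5.8442 mm/d

5.84 mm/d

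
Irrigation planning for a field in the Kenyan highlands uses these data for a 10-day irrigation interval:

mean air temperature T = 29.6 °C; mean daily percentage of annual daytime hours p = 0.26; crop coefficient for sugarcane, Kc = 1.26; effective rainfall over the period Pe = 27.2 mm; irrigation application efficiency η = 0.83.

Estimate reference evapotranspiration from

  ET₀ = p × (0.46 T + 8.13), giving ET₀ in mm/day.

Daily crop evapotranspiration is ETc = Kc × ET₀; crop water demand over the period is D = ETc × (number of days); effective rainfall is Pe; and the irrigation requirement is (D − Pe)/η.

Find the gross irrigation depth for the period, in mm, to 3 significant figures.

53.1 mm

ET₀ = 0.26 × (0.46 × 29.6 + 8.13) = 0.26 × 21.746 = 5.6540 mm/d
ETc = Kc × ET₀ = 1.26 × 5.6540 = 7.1240 mm/d
Crop demand D = ETc × 10 d = 7.1240 × 10 = 71.240 mm
D − Pe = 71.240 − 27.2 = 44.040 mm
Gross irrigation = 44.040 / 0.83 = 53.060 mm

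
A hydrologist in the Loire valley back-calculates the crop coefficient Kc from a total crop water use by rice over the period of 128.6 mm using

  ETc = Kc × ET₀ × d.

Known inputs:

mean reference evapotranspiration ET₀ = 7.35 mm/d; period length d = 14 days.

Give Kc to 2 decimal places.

1.25

ETc = Kc × ET₀ × d  ⇒  Kc = ETc / (ET₀ × d)
Kc = 128.6 / (7.35 × 14) = 128.6 / 102.90 = 1.2498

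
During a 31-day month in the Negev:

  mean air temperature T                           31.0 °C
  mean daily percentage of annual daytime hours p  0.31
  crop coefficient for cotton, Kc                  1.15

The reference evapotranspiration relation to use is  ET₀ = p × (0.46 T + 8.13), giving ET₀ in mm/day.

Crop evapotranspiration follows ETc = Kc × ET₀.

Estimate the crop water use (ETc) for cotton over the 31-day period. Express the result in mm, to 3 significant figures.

ET₀ = 0.31 × (0.46 × 31.0 + 8.13) = 0.31 × 22.390 = 6.9409 mm/d
ETc = Kc × ET₀ = 1.15 × 6.9409 = 7.9820 mm/d
Over 31 days: 7.9820 × 31 = 247.442 mm

247 mm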